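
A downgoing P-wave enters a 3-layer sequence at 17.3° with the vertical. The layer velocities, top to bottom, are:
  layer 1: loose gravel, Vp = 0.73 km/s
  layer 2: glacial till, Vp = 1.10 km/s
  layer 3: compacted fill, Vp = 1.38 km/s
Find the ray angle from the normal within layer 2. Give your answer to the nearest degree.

Ray parameter p = sin 17.3° / 0.73 = 4.0736e-01 s/km.
sin θ_2 = p·V_2 = 4.0736e-01 × 1.10 = 0.4481.
θ_2 = 26.62° from the vertical.

27°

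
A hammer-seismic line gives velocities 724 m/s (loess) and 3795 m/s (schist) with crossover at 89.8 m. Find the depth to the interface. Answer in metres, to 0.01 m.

37.01 m

h = (x_cross/2)·√((V₂−V₁)/(V₂+V₁)).
(V₂−V₁)/(V₂+V₁) = (3795−724)/(3795+724) = 0.6796; √ = 0.8244.
h = (89.8/2)·0.8244 = 37.01 m.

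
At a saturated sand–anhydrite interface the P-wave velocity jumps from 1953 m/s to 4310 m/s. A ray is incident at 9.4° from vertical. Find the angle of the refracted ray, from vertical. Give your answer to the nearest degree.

21°

sin θ₁/V₁ = sin θ₂/V₂ ⇒ sin θ₂ = 4310·sin 9.4°/1953 = 4310·0.1633/1953 = 0.3604.
θ₂ = sin⁻¹(0.3604) = 21.13° (from vertical).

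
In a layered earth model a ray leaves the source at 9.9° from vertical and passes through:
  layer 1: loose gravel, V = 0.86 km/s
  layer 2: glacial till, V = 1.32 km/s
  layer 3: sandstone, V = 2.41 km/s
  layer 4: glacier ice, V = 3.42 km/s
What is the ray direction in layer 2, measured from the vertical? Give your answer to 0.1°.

15.3°

Snell's law across each interface conserves sin θ / V, so sin θ_2 = V_2·sin θ₁/V₁.
sin θ_2 = 1.32 × sin 9.9° / 0.86 = 0.2639.
θ_2 = arcsin 0.2639 = 15.30°.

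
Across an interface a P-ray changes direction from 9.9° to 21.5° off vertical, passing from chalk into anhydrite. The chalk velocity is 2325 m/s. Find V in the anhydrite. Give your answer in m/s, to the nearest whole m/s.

sin 9.9° = 0.1719; sin 21.5° = 0.3665.
V₂ = V₁·(sin θ₂/sin θ₁) = 2325·(0.3665/0.1719) = 4956.20 m/s.

4956 m/s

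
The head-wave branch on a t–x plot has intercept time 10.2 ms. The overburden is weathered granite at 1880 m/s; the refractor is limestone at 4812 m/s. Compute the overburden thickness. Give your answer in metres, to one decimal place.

10.4 m

θ_c = arcsin(1880/4812) = 23.00°; cos θ_c = 0.9205.
tᵢ = 2h cos θ_c/V₁ ⇒ h = tᵢ·V₁/(2 cos θ_c) = 0.0102·1880/(2·0.9205) = 10.42 m.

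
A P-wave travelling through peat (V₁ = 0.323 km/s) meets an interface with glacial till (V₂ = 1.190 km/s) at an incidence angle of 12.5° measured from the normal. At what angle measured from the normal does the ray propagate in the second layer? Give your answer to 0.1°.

sin θ₁/V₁ = sin θ₂/V₂ ⇒ sin θ₂ = 1.190·sin 12.5°/0.323 = 1.190·0.2164/0.323 = 0.7974.
θ₂ = arcsin 0.7974 = 52.88° from the normal.

52.9°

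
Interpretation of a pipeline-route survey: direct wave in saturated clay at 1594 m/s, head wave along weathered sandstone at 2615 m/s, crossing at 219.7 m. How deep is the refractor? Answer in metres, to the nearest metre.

54 m

x_cross = 2h·√((V₂+V₁)/(V₂−V₁)) → h = x_cross / (2·√((V₂+V₁)/(V₂−V₁))).
√((V₂+V₁)/(V₂−V₁)) = √((2615+1594)/(2615−1594)) = 2.0304.
h = 219.7 / (2·2.0304) = 54.10 m.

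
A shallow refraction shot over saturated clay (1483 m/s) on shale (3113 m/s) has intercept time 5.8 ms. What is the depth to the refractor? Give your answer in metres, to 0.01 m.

h = tᵢ·V₁·V₂ / (2·√(V₂²−V₁²)).
√(V₂²−V₁²) = √(3113² − 1483²) = 2737.1 m/s.
h = 0.0058 s × 1483 × 3113 / (2 × 2737.1) = 4.89 m.

4.89 m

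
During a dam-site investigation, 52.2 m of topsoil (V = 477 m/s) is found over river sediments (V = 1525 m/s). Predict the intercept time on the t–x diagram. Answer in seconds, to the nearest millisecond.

θ_c = arcsin(V₁/V₂) = arcsin(477/1525) = 18.23°; cos θ_c = 0.9498.
tᵢ = 2h·cos θ_c / V₁ = 2·52.2·0.9498 / 477 = 0.20789 s.

0.208 s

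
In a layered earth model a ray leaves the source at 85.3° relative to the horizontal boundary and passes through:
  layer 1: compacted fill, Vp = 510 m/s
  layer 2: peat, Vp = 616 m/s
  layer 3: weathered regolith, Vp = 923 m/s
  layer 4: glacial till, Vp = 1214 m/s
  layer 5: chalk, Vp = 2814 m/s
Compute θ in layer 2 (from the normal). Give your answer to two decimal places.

From the normal: θ₁ = 90° − 85.3° = 4.7°.
Snell's law across each interface conserves sin θ / V, so sin θ_2 = V_2·sin θ₁/V₁.
sin θ_2 = 616 × sin 4.7° / 510 = 0.0990.
θ_2 = 5.68° from the vertical.

5.68°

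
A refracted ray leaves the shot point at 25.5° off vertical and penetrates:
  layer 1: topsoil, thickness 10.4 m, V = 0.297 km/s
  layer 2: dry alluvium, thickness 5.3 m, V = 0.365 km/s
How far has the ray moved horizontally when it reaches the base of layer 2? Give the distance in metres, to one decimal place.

Apply Snell's law at each interface; in layer i the horizontal offset is hᵢ·tan θᵢ.
Layer 1: θ = 25.50°; offset = 10.4·tan 25.50° = 4.961 m.
Layer 2: sin θ = 0.365·sin 25.5°/0.297 = 0.5291, θ = 31.94°; offset = 5.3·tan 31.94° = 3.305 m.
Σ offsets = 8.265 m.

8.3 m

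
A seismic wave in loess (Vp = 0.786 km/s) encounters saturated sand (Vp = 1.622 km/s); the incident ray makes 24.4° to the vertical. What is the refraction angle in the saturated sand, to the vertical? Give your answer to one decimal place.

Snell's law: sin θ₂ = (V₂/V₁)·sin θ₁ = (1.622/0.786)·sin 24.4° = 0.8525.
θ₂ = arcsin 0.8525 = 58.48° from the normal.

58.5°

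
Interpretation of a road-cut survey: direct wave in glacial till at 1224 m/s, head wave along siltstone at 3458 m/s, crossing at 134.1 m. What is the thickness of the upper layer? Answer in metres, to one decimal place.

h = (x_cross/2)·√((V₂−V₁)/(V₂+V₁)).
(V₂−V₁)/(V₂+V₁) = (3458−1224)/(3458+1224) = 0.4771; √ = 0.6908.
h = (134.1/2)·0.6908 = 46.32 m.

46.3 m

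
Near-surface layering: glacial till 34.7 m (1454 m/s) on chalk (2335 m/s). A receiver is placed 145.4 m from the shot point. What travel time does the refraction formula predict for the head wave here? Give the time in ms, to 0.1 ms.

99.6 ms

θ_c = arcsin(V₁/V₂) = arcsin(1454/2335) = 38.51°, cos θ_c = 0.7825.
Intercept time tᵢ = 2h cos θ_c / V₁ = 2·34.7·0.7825/1454 = 0.03735 s.
t = x/V₂ + tᵢ = 145.4/2335 + 0.03735 = 0.09962 s.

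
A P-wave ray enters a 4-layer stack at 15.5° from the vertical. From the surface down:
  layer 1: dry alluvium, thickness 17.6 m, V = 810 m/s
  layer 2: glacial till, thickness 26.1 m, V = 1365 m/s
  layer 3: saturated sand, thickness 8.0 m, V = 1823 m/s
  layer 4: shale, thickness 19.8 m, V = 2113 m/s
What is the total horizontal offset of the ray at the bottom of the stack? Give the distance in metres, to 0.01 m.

Ray parameter p = sin 15.5° / 810 m/s = 3.2992e-04 s/m.
Layer 1: θ = 15.50°; offset = 17.6·tan 15.50° = 4.8809 m.
Layer 2: sin θ = p·1365 = 0.4503 → θ = 26.77°; offset = 26.1·tan 26.77° = 13.1646 m.
Layer 3: sin θ = p·1823 = 0.6015 → θ = 36.97°; offset = 8.0·tan 36.97° = 6.0227 m.
Layer 4: sin θ = p·2113 = 0.6971 → θ = 44.20°; offset = 19.8·tan 44.20° = 19.2527 m.
Σ offsets = 43.3209 m.

43.32 m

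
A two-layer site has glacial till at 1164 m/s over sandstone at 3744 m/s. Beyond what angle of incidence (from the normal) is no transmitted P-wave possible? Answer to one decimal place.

Critical incidence: sin θ_c = V₁/V₂ = 1164/3744 = 0.3109.
θ_c = arcsin 0.3109 = 18.11°.

18.1°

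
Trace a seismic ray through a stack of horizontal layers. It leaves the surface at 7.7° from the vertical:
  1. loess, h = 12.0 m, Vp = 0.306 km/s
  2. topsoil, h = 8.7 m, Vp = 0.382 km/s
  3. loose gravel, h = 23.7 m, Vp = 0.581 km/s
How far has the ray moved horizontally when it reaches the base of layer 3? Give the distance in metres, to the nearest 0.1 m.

Ray parameter p = sin 7.7° / 0.306 km/s = 4.3786e-01 s/km.
Layer 1: θ = 7.70°; offset = 12.0·tan 7.70° = 1.622 m.
Layer 2: sin θ = p·0.382 = 0.1673 → θ = 9.63°; offset = 8.7·tan 9.63° = 1.476 m.
Layer 3: sin θ = p·0.581 = 0.2544 → θ = 14.74°; offset = 23.7·tan 14.74° = 6.234 m.
Summing the layer offsets gives 9.333 m.

9.3 m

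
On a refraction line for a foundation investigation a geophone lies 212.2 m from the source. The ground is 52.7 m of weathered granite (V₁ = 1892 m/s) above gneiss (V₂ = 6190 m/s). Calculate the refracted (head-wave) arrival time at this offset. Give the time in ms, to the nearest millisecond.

87 ms

t = x/V₂ + 2h·√(V₂²−V₁²)/(V₁V₂).
√(V₂²−V₁²) = √(6190²−1892²) = 5893.8 m/s; delay term = 2·52.7·5893.8/(1892·6190) = 0.05304 s.
t = 212.2/6190 + 0.05304 = 0.08732 s.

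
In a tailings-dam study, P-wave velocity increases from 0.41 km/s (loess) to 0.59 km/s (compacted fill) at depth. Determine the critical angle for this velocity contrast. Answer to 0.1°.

At critical incidence the refracted ray runs along the interface (θ₂ = 90°), so sin θ_c = V₁/V₂.
θ_c = arcsin(0.41/0.59) = arcsin 0.6949 = 44.02°.

44.0°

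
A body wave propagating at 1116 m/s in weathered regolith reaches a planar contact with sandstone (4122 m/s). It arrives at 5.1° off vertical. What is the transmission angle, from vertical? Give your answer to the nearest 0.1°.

19.2°

sin θ₁/V₁ = sin θ₂/V₂ ⇒ sin θ₂ = 4122·sin 5.1°/1116 = 4122·0.0889/1116 = 0.3283.
θ₂ = sin⁻¹(0.3283) = 19.17° (from vertical).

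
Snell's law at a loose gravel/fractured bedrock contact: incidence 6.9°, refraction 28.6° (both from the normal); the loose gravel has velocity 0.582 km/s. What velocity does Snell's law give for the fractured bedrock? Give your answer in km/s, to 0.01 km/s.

2.32 km/s

sin 6.9° = 0.1201; sin 28.6° = 0.4787.
V₂ = V₁·(sin θ₂/sin θ₁) = 0.582·(0.4787/0.1201) = 2.32 km/s.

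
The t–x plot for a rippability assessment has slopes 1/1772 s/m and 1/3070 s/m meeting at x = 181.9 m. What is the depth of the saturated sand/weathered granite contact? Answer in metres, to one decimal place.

47.1 m

h = (x_cross/2)·√((V₂−V₁)/(V₂+V₁)).
(V₂−V₁)/(V₂+V₁) = (3070−1772)/(3070+1772) = 0.2681; √ = 0.5178.
h = (181.9/2)·0.5178 = 47.09 m.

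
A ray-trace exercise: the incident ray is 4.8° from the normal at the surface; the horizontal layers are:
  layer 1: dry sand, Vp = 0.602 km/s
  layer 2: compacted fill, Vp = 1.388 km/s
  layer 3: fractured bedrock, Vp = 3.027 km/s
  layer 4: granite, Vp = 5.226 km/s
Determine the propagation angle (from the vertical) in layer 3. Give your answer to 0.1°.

Snell's law across each interface conserves sin θ / V, so sin θ_3 = V_3·sin θ₁/V₁.
sin θ_3 = 3.027 × sin 4.8° / 0.602 = 0.4208.
θ_3 = 24.88° from the vertical.

24.9°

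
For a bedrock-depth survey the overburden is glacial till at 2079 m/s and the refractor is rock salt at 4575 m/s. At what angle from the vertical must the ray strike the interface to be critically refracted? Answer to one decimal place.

27.0°

Critical incidence: sin θ_c = V₁/V₂ = 2079/4575 = 0.4544.
θ_c = arcsin 0.4544 = 27.03°.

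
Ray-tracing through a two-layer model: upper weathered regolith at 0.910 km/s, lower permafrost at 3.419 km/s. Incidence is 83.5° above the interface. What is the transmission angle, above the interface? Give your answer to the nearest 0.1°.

64.8°

Angle from the normal: 90° − 83.5° = 6.5°.
sin θ₁/V₁ = sin θ₂/V₂ ⇒ sin θ₂ = 3.419·sin 6.5°/0.910 = 3.419·0.1132/0.910 = 0.4253.
θ₂ = arcsin 0.4253 = 25.17° from the normal.
From the interface: 90° − 25.17° = 64.83°.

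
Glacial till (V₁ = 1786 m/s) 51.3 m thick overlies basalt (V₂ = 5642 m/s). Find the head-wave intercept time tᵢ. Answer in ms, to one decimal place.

tᵢ = 2h·√(V₂²−V₁²)/(V₁V₂).
√(V₂²−V₁²) = √(5642²−1786²) = 5351.9 m/s.
tᵢ = 2·51.3·5351.9/(1786·5642) = 0.05449 s.

54.5 ms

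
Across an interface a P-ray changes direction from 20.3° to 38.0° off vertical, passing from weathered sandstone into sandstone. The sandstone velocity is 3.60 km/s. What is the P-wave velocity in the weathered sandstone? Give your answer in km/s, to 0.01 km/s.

sin 20.3° = 0.3469; sin 38.0° = 0.6157.
V₁ = V₂·(sin θ₁/sin θ₂) = 3.60·(0.3469/0.6157) = 2.03 km/s.

2.03 km/s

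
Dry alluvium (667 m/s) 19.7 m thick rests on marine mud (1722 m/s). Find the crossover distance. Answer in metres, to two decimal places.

x_cross = 2h·√((V₂+V₁)/(V₂−V₁)).
(V₂+V₁)/(V₂−V₁) = (1722+667)/(1722−667) = 2.2645; √ = 1.5048.
x_cross = 2·19.7·1.5048 = 59.29 m.

59.29 m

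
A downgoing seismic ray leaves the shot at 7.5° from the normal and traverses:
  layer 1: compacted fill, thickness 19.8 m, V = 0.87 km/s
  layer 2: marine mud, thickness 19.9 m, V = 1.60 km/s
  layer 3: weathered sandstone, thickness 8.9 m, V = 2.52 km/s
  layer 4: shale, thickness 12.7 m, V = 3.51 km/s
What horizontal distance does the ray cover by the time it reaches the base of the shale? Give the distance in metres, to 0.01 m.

19.03 m

Apply Snell's law at each interface; in layer i the horizontal offset is hᵢ·tan θᵢ.
Layer 1: θ = 7.50°; offset = 19.8·tan 7.50° = 2.6067 m.
Layer 2: sin θ = 1.60·sin 7.5°/0.87 = 0.2400, θ = 13.89°; offset = 19.9·tan 13.89° = 4.9208 m.
Layer 3: sin θ = 2.52·sin 7.5°/0.87 = 0.3781, θ = 22.21°; offset = 8.9·tan 22.21° = 3.6347 m.
Layer 4: sin θ = 3.51·sin 7.5°/0.87 = 0.5266, θ = 31.78°; offset = 12.7·tan 31.78° = 7.8671 m.
Summing the layer offsets gives 19.0293 m.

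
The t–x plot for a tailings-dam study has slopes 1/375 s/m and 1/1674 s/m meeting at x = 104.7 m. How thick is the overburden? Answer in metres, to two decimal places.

41.68 m

x_cross = 2h·√((V₂+V₁)/(V₂−V₁)) → h = x_cross / (2·√((V₂+V₁)/(V₂−V₁))).
√((V₂+V₁)/(V₂−V₁)) = √((1674+375)/(1674−375)) = 1.2559.
h = 104.7 / (2·1.2559) = 41.68 m.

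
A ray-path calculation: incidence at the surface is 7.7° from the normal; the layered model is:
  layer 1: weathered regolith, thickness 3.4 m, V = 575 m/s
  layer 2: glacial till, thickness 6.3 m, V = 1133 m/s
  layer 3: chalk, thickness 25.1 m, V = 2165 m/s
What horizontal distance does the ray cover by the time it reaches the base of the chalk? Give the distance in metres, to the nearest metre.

Apply Snell's law at each interface; in layer i the horizontal offset is hᵢ·tan θᵢ.
Layer 1: θ = 7.70°; offset = 3.4·tan 7.70° = 0.460 m.
Layer 2: sin θ = 1133·sin 7.7°/575 = 0.2640, θ = 15.31°; offset = 6.3·tan 15.31° = 1.724 m.
Layer 3: sin θ = 2165·sin 7.7°/575 = 0.5045, θ = 30.30°; offset = 25.1·tan 30.30° = 14.666 m.
Total horizontal offset = 16.850 m.

17 m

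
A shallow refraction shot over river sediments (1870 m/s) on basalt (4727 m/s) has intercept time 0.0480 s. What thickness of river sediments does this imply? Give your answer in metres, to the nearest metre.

49 m

θ_c = arcsin(1870/4727) = 23.30°; cos θ_c = 0.9184.
tᵢ = 2h cos θ_c/V₁ ⇒ h = tᵢ·V₁/(2 cos θ_c) = 0.048·1870/(2·0.9184) = 48.87 m.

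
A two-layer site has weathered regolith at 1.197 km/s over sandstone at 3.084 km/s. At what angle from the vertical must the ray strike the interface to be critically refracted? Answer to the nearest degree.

23°

Critical incidence: sin θ_c = V₁/V₂ = 1.197/3.084 = 0.3881.
θ_c = arcsin 0.3881 = 22.84°.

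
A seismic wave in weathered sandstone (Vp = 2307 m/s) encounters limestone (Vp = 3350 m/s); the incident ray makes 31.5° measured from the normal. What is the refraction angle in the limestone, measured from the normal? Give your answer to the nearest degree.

49°

Snell's law: sin θ₂ = (V₂/V₁)·sin θ₁ = (3350/2307)·sin 31.5° = 0.7587.
θ₂ = sin⁻¹(0.7587) = 49.35° (from vertical).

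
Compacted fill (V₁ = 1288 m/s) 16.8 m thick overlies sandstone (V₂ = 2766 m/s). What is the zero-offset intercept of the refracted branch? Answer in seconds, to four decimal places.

θ_c = arcsin(V₁/V₂) = arcsin(1288/2766) = 27.75°; cos θ_c = 0.8850.
tᵢ = 2h·cos θ_c / V₁ = 2·16.8·0.8850 / 1288 = 0.02309 s.

0.0231 s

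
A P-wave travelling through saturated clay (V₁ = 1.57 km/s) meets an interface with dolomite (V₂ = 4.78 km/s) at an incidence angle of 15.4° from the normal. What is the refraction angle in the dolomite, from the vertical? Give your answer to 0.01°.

Snell's law: sin θ₂ = (V₂/V₁)·sin θ₁ = (4.78/1.57)·sin 15.4° = 0.8085.
θ₂ = arcsin 0.8085 = 53.95° from the normal.

53.95°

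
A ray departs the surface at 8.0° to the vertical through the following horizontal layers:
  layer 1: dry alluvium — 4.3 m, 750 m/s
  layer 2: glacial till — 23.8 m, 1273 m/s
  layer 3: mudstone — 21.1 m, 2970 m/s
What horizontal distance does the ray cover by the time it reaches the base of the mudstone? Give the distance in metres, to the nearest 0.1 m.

p = sin θ₁/V₁ = sin 8.0°/750 = 1.8556e-04 s/m is conserved through the stack.
Layer 1: θ = 8.00°; offset = 4.3·tan 8.00° = 0.604 m.
Layer 2: sin θ = p·1273 = 0.2362 → θ = 13.66°; offset = 23.8·tan 13.66° = 5.786 m.
Layer 3: sin θ = p·2970 = 0.5511 → θ = 33.44°; offset = 21.1·tan 33.44° = 13.936 m.
Total horizontal offset = 20.326 m.

20.3 m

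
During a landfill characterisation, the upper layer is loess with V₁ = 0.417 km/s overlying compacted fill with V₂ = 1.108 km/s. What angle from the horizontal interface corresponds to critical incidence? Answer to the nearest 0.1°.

Critical incidence: sin θ_c = V₁/V₂ = 0.417/1.108 = 0.3764.
θ_c = arcsin 0.3764 = 22.11°.
Measured from the interface: 90° − 22.11° = 67.89°.

67.9°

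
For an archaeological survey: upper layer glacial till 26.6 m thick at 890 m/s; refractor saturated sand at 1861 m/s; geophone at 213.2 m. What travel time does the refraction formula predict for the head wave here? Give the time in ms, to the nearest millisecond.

167 ms

t = x/V₂ + 2h·√(V₂²−V₁²)/(V₁V₂).
√(V₂²−V₁²) = √(1861²−890²) = 1634.4 m/s; delay term = 2·26.6·1634.4/(890·1861) = 0.05250 s.
t = 213.2/1861 + 0.05250 = 0.16706 s.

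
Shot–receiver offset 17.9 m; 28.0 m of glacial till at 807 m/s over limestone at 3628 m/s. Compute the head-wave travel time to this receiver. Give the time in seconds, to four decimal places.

θ_c = arcsin(V₁/V₂) = arcsin(807/3628) = 12.85°, cos θ_c = 0.9749.
Intercept time tᵢ = 2h cos θ_c / V₁ = 2·28.0·0.9749/807 = 0.06765 s.
t = x/V₂ + tᵢ = 17.9/3628 + 0.06765 = 0.07259 s.

0.0726 s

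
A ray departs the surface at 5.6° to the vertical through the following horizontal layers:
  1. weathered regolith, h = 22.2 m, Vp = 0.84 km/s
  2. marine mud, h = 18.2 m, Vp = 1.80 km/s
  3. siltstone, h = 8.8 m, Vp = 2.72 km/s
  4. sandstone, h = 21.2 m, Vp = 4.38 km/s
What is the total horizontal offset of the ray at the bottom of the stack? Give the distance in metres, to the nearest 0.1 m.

21.5 m

p = sin θ₁/V₁ = sin 5.6°/0.84 = 1.1617e-01 s/km is conserved through the stack.
Layer 1: θ = 5.60°; offset = 22.2·tan 5.60° = 2.177 m.
Layer 2: sin θ = p·1.80 = 0.2091 → θ = 12.07°; offset = 18.2·tan 12.07° = 3.892 m.
Layer 3: sin θ = p·2.72 = 0.3160 → θ = 18.42°; offset = 8.8·tan 18.42° = 2.931 m.
Layer 4: sin θ = p·4.38 = 0.5088 → θ = 30.59°; offset = 21.2·tan 30.59° = 12.530 m.
Total horizontal offset = 21.530 m.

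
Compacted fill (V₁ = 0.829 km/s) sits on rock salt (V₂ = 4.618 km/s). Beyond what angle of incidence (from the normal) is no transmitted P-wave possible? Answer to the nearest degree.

10°

Critical incidence: sin θ_c = V₁/V₂ = 0.829/4.618 = 0.1795.
θ_c = arcsin 0.1795 = 10.34°.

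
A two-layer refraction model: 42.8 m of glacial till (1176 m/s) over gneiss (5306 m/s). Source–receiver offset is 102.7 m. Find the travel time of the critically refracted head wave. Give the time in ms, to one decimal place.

θ_c = arcsin(V₁/V₂) = arcsin(1176/5306) = 12.81°, cos θ_c = 0.9751.
Intercept time tᵢ = 2h cos θ_c / V₁ = 2·42.8·0.9751/1176 = 0.07098 s.
t = x/V₂ + tᵢ = 102.7/5306 + 0.07098 = 0.09033 s.

90.3 ms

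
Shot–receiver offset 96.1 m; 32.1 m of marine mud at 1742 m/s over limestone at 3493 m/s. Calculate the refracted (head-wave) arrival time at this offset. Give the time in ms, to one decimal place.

59.5 ms

θ_c = arcsin(V₁/V₂) = arcsin(1742/3493) = 29.91°, cos θ_c = 0.8668.
Intercept time tᵢ = 2h cos θ_c / V₁ = 2·32.1·0.8668/1742 = 0.03194 s.
t = x/V₂ + tᵢ = 96.1/3493 + 0.03194 = 0.05946 s.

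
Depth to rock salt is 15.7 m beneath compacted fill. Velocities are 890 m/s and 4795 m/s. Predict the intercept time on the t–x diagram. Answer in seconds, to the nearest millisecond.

0.035 s

tᵢ = 2h·√(V₂²−V₁²)/(V₁V₂).
√(V₂²−V₁²) = √(4795²−890²) = 4711.7 m/s.
tᵢ = 2·15.7·4711.7/(890·4795) = 0.03467 s.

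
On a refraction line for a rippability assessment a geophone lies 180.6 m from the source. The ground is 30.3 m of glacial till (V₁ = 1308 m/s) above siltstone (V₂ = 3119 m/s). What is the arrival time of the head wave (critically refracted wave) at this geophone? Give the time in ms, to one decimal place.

θ_c = arcsin(V₁/V₂) = arcsin(1308/3119) = 24.79°, cos θ_c = 0.9078.
Intercept time tᵢ = 2h cos θ_c / V₁ = 2·30.3·0.9078/1308 = 0.04206 s.
t = x/V₂ + tᵢ = 180.6/3119 + 0.04206 = 0.09996 s.

100.0 ms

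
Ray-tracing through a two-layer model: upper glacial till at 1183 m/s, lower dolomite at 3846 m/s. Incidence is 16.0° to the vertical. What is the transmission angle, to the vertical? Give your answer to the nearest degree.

64°

sin θ₁/V₁ = sin θ₂/V₂ ⇒ sin θ₂ = 3846·sin 16.0°/1183 = 3846·0.2756/1183 = 0.8961.
θ₂ = arcsin 0.8961 = 63.65° from the normal.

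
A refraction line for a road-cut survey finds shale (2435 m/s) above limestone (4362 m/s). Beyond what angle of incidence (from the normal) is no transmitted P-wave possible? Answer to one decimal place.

At critical incidence the refracted ray runs along the interface (θ₂ = 90°), so sin θ_c = V₁/V₂.
θ_c = arcsin(2435/4362) = arcsin 0.5582 = 33.93°.

33.9°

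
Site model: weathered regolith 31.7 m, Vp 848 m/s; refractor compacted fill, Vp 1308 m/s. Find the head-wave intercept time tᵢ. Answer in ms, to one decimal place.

tᵢ = 2h·√(V₂²−V₁²)/(V₁V₂).
√(V₂²−V₁²) = √(1308²−848²) = 995.9 m/s.
tᵢ = 2·31.7·995.9/(848·1308) = 0.05692 s.

56.9 ms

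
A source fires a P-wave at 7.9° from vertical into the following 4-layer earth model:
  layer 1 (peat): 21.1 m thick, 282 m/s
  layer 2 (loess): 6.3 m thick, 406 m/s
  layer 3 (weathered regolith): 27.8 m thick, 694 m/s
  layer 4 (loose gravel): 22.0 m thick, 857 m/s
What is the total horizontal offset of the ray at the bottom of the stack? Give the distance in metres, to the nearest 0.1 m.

24.3 m

Apply Snell's law at each interface; in layer i the horizontal offset is hᵢ·tan θᵢ.
Layer 1: θ = 7.90°; offset = 21.1·tan 7.90° = 2.928 m.
Layer 2: sin θ = 406·sin 7.9°/282 = 0.1979, θ = 11.41°; offset = 6.3·tan 11.41° = 1.272 m.
Layer 3: sin θ = 694·sin 7.9°/282 = 0.3383, θ = 19.77°; offset = 27.8·tan 19.77° = 9.992 m.
Layer 4: sin θ = 857·sin 7.9°/282 = 0.4177, θ = 24.69°; offset = 22.0·tan 24.69° = 10.114 m.
Total horizontal offset = 24.306 m.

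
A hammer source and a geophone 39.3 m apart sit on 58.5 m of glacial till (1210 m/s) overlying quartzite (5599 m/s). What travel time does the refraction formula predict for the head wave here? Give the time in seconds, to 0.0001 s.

0.1014 s

t = x/V₂ + 2h·√(V₂²−V₁²)/(V₁V₂).
√(V₂²−V₁²) = √(5599²−1210²) = 5466.7 m/s; delay term = 2·58.5·5466.7/(1210·5599) = 0.09441 s.
t = 39.3/5599 + 0.09441 = 0.10143 s.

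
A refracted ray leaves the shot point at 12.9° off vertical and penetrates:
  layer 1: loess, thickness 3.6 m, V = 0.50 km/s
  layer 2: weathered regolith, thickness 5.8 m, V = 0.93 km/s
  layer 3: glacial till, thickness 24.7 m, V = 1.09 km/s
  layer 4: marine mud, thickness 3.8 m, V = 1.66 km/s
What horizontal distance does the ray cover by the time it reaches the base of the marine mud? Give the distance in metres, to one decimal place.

Apply Snell's law at each interface; in layer i the horizontal offset is hᵢ·tan θᵢ.
Layer 1: θ = 12.90°; offset = 3.6·tan 12.90° = 0.825 m.
Layer 2: sin θ = 0.93·sin 12.9°/0.50 = 0.4152, θ = 24.53°; offset = 5.8·tan 24.53° = 2.647 m.
Layer 3: sin θ = 1.09·sin 12.9°/0.50 = 0.4867, θ = 29.12°; offset = 24.7·tan 29.12° = 13.761 m.
Layer 4: sin θ = 1.66·sin 12.9°/0.50 = 0.7412, θ = 47.83°; offset = 3.8·tan 47.83° = 4.196 m.
Σ offsets = 21.428 m.

21.4 m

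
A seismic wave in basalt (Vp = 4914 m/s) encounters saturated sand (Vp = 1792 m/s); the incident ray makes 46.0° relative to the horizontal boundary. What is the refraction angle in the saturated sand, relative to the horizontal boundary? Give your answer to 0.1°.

Convert to the normal: θ₁ = 90° − 46.0° = 44.0°.
sin θ₁/V₁ = sin θ₂/V₂ ⇒ sin θ₂ = 1792·sin 44.0°/4914 = 1792·0.6947/4914 = 0.2533.
θ₂ = arcsin 0.2533 = 14.67° from the normal.
From the interface: 90° − 14.67° = 75.33°.

75.3°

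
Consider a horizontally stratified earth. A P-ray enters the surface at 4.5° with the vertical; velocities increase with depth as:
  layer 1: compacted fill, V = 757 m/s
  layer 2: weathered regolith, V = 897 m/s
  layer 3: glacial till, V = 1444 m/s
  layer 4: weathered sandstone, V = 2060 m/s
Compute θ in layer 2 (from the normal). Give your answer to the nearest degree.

5°

Snell's law across each interface conserves sin θ / V, so sin θ_2 = V_2·sin θ₁/V₁.
sin θ_2 = 897 × sin 4.5° / 757 = 0.0930.
θ_2 = 5.33° from the vertical.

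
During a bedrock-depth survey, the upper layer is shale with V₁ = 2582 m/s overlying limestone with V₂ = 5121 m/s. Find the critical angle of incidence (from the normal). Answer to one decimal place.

Critical incidence: sin θ_c = V₁/V₂ = 2582/5121 = 0.5042.
θ_c = arcsin 0.5042 = 30.28°.

30.3°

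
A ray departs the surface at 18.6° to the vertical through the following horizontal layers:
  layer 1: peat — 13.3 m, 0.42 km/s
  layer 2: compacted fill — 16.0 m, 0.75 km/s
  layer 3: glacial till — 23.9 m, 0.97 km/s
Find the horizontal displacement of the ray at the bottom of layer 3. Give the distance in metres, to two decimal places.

41.60 m

Apply Snell's law at each interface; in layer i the horizontal offset is hᵢ·tan θᵢ.
Layer 1: θ = 18.60°; offset = 13.3·tan 18.60° = 4.4759 m.
Layer 2: sin θ = 0.75·sin 18.6°/0.42 = 0.5696, θ = 34.72°; offset = 16.0·tan 34.72° = 11.0873 m.
Layer 3: sin θ = 0.97·sin 18.6°/0.42 = 0.7366, θ = 47.45°; offset = 23.9·tan 47.45° = 26.0333 m.
Summing the layer offsets gives 41.5965 m.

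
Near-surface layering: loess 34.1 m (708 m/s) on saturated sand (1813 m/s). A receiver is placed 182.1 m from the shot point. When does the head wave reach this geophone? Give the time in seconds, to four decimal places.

θ_c = arcsin(V₁/V₂) = arcsin(708/1813) = 22.99°, cos θ_c = 0.9206.
Intercept time tᵢ = 2h cos θ_c / V₁ = 2·34.1·0.9206/708 = 0.08868 s.
t = x/V₂ + tᵢ = 182.1/1813 + 0.08868 = 0.18912 s.

0.1891 s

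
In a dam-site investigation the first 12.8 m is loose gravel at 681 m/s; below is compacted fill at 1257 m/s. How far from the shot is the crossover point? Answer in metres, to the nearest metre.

47 m

θ_c = arcsin(681/1257) = 32.80°, so cos θ_c = 0.8405 and tᵢ = 2h cos θ_c/V₁ = 0.0316 s.
At crossover x/V₁ = x/V₂ + tᵢ ⇒ x = tᵢ/(1/V₁ − 1/V₂) = 0.03160/(1.4684e-03 − 7.9554e-04) = 46.96 m.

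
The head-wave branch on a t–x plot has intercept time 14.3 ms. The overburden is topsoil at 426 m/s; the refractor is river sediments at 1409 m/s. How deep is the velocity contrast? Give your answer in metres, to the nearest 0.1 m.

3.2 m

h = tᵢ·V₁·V₂ / (2·√(V₂²−V₁²)).
√(V₂²−V₁²) = √(1409² − 426²) = 1343.1 m/s.
h = 0.0143 s × 426 × 1409 / (2 × 1343.1) = 3.20 m.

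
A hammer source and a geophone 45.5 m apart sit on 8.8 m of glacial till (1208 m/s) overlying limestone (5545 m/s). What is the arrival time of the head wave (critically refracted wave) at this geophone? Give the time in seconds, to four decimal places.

θ_c = arcsin(V₁/V₂) = arcsin(1208/5545) = 12.58°, cos θ_c = 0.9760.
Intercept time tᵢ = 2h cos θ_c / V₁ = 2·8.8·0.9760/1208 = 0.01422 s.
t = x/V₂ + tᵢ = 45.5/5545 + 0.01422 = 0.02243 s.

0.0224 s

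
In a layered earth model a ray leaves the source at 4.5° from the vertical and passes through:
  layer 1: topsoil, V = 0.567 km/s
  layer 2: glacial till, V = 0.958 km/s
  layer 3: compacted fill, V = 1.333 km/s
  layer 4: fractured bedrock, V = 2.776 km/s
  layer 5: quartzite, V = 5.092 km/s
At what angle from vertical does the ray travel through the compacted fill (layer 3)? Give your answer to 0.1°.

Snell's law across each interface conserves sin θ / V, so sin θ_3 = V_3·sin θ₁/V₁.
sin θ_3 = 1.333 × sin 4.5° / 0.567 = 0.1845.
θ_3 = 10.63° from the vertical.

10.6°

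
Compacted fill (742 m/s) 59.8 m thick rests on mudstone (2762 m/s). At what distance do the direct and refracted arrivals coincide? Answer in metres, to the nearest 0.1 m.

θ_c = arcsin(742/2762) = 15.58°, so cos θ_c = 0.9632 and tᵢ = 2h cos θ_c/V₁ = 0.1553 s.
At crossover x/V₁ = x/V₂ + tᵢ ⇒ x = tᵢ/(1/V₁ − 1/V₂) = 0.15526/(1.3477e-03 − 3.6206e-04) = 157.52 m.

157.5 m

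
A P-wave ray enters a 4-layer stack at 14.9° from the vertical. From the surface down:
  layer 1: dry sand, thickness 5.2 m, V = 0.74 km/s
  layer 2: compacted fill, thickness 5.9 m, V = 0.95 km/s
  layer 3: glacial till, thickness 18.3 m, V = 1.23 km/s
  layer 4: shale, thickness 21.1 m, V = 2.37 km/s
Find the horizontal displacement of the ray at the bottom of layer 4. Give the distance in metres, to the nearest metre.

p = sin θ₁/V₁ = sin 14.9°/0.74 = 3.4748e-01 s/km is conserved through the stack.
Layer 1: θ = 14.90°; offset = 5.2·tan 14.90° = 1.384 m.
Layer 2: sin θ = p·0.95 = 0.3301 → θ = 19.28°; offset = 5.9·tan 19.28° = 2.063 m.
Layer 3: sin θ = p·1.23 = 0.4274 → θ = 25.30°; offset = 18.3·tan 25.30° = 8.651 m.
Layer 4: sin θ = p·2.37 = 0.8235 → θ = 55.44°; offset = 21.1·tan 55.44° = 30.630 m.
Summing the layer offsets gives 42.729 m.

43 m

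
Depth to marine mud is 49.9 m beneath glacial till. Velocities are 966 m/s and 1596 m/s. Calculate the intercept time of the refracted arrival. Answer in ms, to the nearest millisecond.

82 ms

tᵢ = 2h·√(V₂²−V₁²)/(V₁V₂).
√(V₂²−V₁²) = √(1596²−966²) = 1270.5 m/s.
tᵢ = 2·49.9·1270.5/(966·1596) = 0.08224 s.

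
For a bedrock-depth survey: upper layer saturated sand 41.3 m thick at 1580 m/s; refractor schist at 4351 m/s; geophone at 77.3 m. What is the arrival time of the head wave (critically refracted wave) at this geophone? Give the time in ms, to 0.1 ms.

t = x/V₂ + 2h·√(V₂²−V₁²)/(V₁V₂).
√(V₂²−V₁²) = √(4351²−1580²) = 4054.0 m/s; delay term = 2·41.3·4054.0/(1580·4351) = 0.04871 s.
t = 77.3/4351 + 0.04871 = 0.06648 s.

66.5 ms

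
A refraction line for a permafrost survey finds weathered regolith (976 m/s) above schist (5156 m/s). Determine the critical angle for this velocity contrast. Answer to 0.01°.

10.91°

Critical incidence: sin θ_c = V₁/V₂ = 976/5156 = 0.1893.
θ_c = arcsin 0.1893 = 10.91°.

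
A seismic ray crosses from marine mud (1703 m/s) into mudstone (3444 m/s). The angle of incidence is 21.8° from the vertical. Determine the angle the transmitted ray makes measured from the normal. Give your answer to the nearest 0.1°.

sin θ₁/V₁ = sin θ₂/V₂ ⇒ sin θ₂ = 3444·sin 21.8°/1703 = 3444·0.3714/1703 = 0.7510.
θ₂ = sin⁻¹(0.7510) = 48.68° (from vertical).

48.7°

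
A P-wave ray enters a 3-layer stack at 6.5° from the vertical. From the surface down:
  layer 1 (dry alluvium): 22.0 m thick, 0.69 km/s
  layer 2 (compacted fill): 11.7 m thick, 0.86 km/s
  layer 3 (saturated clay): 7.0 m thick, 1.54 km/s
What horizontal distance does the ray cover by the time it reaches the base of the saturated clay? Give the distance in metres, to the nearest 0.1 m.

6.0 m

p = sin θ₁/V₁ = sin 6.5°/0.69 = 1.6406e-01 s/km is conserved through the stack.
Layer 1: θ = 6.50°; offset = 22.0·tan 6.50° = 2.507 m.
Layer 2: sin θ = p·0.86 = 0.1411 → θ = 8.11°; offset = 11.7·tan 8.11° = 1.667 m.
Layer 3: sin θ = p·1.54 = 0.2527 → θ = 14.63°; offset = 7.0·tan 14.63° = 1.828 m.
Summing the layer offsets gives 6.002 m.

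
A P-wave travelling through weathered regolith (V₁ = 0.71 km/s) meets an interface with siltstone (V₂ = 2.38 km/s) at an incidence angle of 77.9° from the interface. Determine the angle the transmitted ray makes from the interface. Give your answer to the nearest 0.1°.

Convert to the normal: θ₁ = 90° − 77.9° = 12.1°.
sin θ₁/V₁ = sin θ₂/V₂ ⇒ sin θ₂ = 2.38·sin 12.1°/0.71 = 2.38·0.2096/0.71 = 0.7027.
θ₂ = arcsin 0.7027 = 44.64° from the normal.
From the interface: 90° − 44.64° = 45.36°.

45.4°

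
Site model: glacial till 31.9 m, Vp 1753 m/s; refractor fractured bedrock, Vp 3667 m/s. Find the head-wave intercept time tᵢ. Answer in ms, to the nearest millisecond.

tᵢ = 2h·√(V₂²−V₁²)/(V₁V₂).
√(V₂²−V₁²) = √(3667²−1753²) = 3220.9 m/s.
tᵢ = 2·31.9·3220.9/(1753·3667) = 0.03197 s.

32 ms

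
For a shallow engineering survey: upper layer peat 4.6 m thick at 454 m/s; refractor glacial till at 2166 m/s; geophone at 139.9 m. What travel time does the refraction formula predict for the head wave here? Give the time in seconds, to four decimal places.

0.0844 s

θ_c = arcsin(V₁/V₂) = arcsin(454/2166) = 12.10°, cos θ_c = 0.9778.
Intercept time tᵢ = 2h cos θ_c / V₁ = 2·4.6·0.9778/454 = 0.01981 s.
t = x/V₂ + tᵢ = 139.9/2166 + 0.01981 = 0.08440 s.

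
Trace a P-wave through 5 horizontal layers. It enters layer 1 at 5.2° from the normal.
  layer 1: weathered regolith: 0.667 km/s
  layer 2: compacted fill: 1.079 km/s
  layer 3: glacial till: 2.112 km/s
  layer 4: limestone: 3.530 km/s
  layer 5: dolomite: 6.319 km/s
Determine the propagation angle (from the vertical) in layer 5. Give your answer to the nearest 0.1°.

59.2°

Snell's law across each interface conserves sin θ / V, so sin θ_5 = V_5·sin θ₁/V₁.
sin θ_5 = 6.319 × sin 5.2° / 0.667 = 0.8586.
θ_5 = arcsin 0.8586 = 59.16°.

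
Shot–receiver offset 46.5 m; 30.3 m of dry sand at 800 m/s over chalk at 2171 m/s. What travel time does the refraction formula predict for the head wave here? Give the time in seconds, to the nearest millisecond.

0.092 s

θ_c = arcsin(V₁/V₂) = arcsin(800/2171) = 21.62°, cos θ_c = 0.9296.
Intercept time tᵢ = 2h cos θ_c / V₁ = 2·30.3·0.9296/800 = 0.07042 s.
t = x/V₂ + tᵢ = 46.5/2171 + 0.07042 = 0.09184 s.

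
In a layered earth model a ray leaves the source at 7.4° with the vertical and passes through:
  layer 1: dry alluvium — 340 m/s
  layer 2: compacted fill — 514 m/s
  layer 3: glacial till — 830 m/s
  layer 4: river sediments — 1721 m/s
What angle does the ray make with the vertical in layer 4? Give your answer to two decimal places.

Ray parameter p = sin 7.4° / 340 = 3.7881e-04 s/m.
sin θ_4 = p·V_4 = 3.7881e-04 × 1721 = 0.6519.
θ_4 = arcsin 0.6519 = 40.69°.

40.69°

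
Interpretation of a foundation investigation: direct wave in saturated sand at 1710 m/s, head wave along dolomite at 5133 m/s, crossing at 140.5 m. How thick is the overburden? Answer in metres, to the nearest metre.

50 m

x_cross = 2h·√((V₂+V₁)/(V₂−V₁)) → h = x_cross / (2·√((V₂+V₁)/(V₂−V₁))).
√((V₂+V₁)/(V₂−V₁)) = √((5133+1710)/(5133−1710)) = 1.4139.
h = 140.5 / (2·1.4139) = 49.69 m.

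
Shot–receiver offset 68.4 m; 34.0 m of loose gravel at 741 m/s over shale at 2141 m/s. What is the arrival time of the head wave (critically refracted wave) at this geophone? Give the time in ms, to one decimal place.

118.0 ms

θ_c = arcsin(V₁/V₂) = arcsin(741/2141) = 20.25°, cos θ_c = 0.9382.
Intercept time tᵢ = 2h cos θ_c / V₁ = 2·34.0·0.9382/741 = 0.08610 s.
t = x/V₂ + tᵢ = 68.4/2141 + 0.08610 = 0.11804 s.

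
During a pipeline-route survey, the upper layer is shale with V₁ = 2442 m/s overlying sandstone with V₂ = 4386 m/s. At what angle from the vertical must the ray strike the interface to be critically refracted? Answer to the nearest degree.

Critical incidence: sin θ_c = V₁/V₂ = 2442/4386 = 0.5568.
θ_c = arcsin 0.5568 = 33.83°.

34°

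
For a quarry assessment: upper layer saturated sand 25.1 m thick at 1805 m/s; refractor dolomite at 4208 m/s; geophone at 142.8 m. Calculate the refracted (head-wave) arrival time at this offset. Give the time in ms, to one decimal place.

59.1 ms

θ_c = arcsin(V₁/V₂) = arcsin(1805/4208) = 25.40°, cos θ_c = 0.9033.
Intercept time tᵢ = 2h cos θ_c / V₁ = 2·25.1·0.9033/1805 = 0.02512 s.
t = x/V₂ + tᵢ = 142.8/4208 + 0.02512 = 0.05906 s.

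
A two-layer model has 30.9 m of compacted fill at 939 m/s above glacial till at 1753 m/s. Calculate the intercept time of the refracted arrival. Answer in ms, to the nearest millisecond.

tᵢ = 2h·√(V₂²−V₁²)/(V₁V₂).
√(V₂²−V₁²) = √(1753²−939²) = 1480.3 m/s.
tᵢ = 2·30.9·1480.3/(939·1753) = 0.05558 s.

56 ms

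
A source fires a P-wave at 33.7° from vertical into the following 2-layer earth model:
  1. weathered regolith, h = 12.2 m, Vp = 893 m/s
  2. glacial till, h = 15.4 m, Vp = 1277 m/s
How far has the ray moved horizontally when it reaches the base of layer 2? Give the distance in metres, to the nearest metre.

Apply Snell's law at each interface; in layer i the horizontal offset is hᵢ·tan θᵢ.
Layer 1: θ = 33.70°; offset = 12.2·tan 33.70° = 8.136 m.
Layer 2: sin θ = 1277·sin 33.7°/893 = 0.7934, θ = 52.51°; offset = 15.4·tan 52.51° = 20.075 m.
Total horizontal offset = 28.212 m.

28 m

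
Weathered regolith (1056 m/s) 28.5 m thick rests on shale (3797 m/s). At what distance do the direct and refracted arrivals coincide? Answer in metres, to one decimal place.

75.8 m

θ_c = arcsin(1056/3797) = 16.15°, so cos θ_c = 0.9605 and tᵢ = 2h cos θ_c/V₁ = 0.0518 s.
At crossover x/V₁ = x/V₂ + tᵢ ⇒ x = tᵢ/(1/V₁ − 1/V₂) = 0.05185/(9.4697e-04 − 2.6337e-04) = 75.84 m.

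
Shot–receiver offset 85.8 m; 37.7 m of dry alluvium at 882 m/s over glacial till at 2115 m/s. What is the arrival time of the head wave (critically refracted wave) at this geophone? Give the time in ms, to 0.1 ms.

θ_c = arcsin(V₁/V₂) = arcsin(882/2115) = 24.65°, cos θ_c = 0.9089.
Intercept time tᵢ = 2h cos θ_c / V₁ = 2·37.7·0.9089/882 = 0.07770 s.
t = x/V₂ + tᵢ = 85.8/2115 + 0.07770 = 0.11827 s.

118.3 ms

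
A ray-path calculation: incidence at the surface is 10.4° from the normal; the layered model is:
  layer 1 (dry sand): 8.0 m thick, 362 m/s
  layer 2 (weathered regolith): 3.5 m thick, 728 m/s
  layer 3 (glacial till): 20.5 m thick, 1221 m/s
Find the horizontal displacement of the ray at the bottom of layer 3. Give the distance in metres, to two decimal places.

Apply Snell's law at each interface; in layer i the horizontal offset is hᵢ·tan θᵢ.
Layer 1: θ = 10.40°; offset = 8.0·tan 10.40° = 1.4683 m.
Layer 2: sin θ = 728·sin 10.4°/362 = 0.3630, θ = 21.29°; offset = 3.5·tan 21.29° = 1.3636 m.
Layer 3: sin θ = 1221·sin 10.4°/362 = 0.6089, θ = 37.51°; offset = 20.5·tan 37.51° = 15.7350 m.
Total horizontal offset = 18.5669 m.

18.57 m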